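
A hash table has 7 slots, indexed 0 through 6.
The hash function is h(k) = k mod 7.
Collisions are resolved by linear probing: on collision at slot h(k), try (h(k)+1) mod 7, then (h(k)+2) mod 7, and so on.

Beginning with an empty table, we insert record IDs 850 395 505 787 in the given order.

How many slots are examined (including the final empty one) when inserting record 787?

Insert 850: h=3, slot 3 empty -> index 3.
Insert 395: h=3, slot 3 occupied -> index 4.
Insert 505: h=1, slot 1 empty -> index 1.
Insert 787: h=3, slots 3,4 occupied -> index 5.
Table: [∅, 505, ∅, 850, 395, 787, ∅]

3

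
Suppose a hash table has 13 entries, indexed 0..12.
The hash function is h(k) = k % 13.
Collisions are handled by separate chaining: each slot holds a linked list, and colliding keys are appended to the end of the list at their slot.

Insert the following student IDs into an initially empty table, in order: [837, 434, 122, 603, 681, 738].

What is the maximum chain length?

837 → bucket 5
434 → bucket 5 (collision)
122 → bucket 5 (collision)
603 → bucket 5 (collision)
681 → bucket 5 (collision)
738 → bucket 10
Final buckets:
0: -
1: -
2: -
3: -
4: -
5: 837 -> 434 -> 122 -> 603 -> 681
6: -
7: -
8: -
9: -
10: 738
11: -
12: -

5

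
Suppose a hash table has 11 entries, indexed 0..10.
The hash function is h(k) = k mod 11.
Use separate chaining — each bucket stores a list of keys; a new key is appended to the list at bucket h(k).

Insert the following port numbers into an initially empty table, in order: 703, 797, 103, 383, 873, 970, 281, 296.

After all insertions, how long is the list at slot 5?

1

Insert 703: h=10, bucket 10 empty → new chain.
Insert 797: h=5, bucket 5 empty → new chain.
Insert 103: h=4, bucket 4 empty → new chain.
Insert 383: h=9, bucket 9 empty → new chain.
Insert 873: h=4, bucket 4 nonempty → append to chain.
Insert 970: h=2, bucket 2 empty → new chain.
Insert 281: h=6, bucket 6 empty → new chain.
Insert 296: h=10, bucket 10 nonempty → append to chain.
Final buckets:
0: —
1: —
2: 970
3: —
4: 103 -> 873
5: 797
6: 281
7: —
8: —
9: 383
10: 703 -> 296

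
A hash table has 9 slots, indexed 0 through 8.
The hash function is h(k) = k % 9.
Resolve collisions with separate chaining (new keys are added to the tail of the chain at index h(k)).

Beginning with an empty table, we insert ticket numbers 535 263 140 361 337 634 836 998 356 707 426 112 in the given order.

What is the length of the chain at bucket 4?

535 → bucket 4
263 → bucket 2
140 → bucket 5
361 → bucket 1
337 → bucket 4 (collision)
634 → bucket 4 (collision)
836 → bucket 8
998 → bucket 8 (collision)
356 → bucket 5 (collision)
707 → bucket 5 (collision)
426 → bucket 3
112 → bucket 4 (collision)
Final buckets:
0: .
1: 361
2: 263
3: 426
4: 535 -> 337 -> 634 -> 112
5: 140 -> 356 -> 707
6: .
7: .
8: 836 -> 998

4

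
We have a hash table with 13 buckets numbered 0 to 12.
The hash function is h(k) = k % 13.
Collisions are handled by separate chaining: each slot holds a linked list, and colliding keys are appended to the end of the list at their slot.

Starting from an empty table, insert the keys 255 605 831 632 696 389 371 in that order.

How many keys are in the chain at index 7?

255 → bucket 8
605 → bucket 7
831 → bucket 12
632 → bucket 8 (collision)
696 → bucket 7 (collision)
389 → bucket 12 (collision)
371 → bucket 7 (collision)
Final buckets:
0: _
1: _
2: _
3: _
4: _
5: _
6: _
7: 605 -> 696 -> 371
8: 255 -> 632
9: _
10: _
11: _
12: 831 -> 389

3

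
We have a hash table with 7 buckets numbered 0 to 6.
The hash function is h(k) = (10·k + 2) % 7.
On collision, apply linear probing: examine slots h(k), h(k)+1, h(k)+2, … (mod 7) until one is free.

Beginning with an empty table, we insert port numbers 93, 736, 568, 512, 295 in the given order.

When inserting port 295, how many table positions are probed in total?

5

Insert 93: h=1, slot 1 empty → index 1.
Insert 736: h=5, slot 5 empty → index 5.
Insert 568: h=5, slot 5 occupied → index 6.
Insert 512: h=5, slots 5,6 occupied → index 0.
Insert 295: h=5, slots 5,6,0,1 occupied → index 2.
Table: [512, 93, 295, -, -, 736, 568]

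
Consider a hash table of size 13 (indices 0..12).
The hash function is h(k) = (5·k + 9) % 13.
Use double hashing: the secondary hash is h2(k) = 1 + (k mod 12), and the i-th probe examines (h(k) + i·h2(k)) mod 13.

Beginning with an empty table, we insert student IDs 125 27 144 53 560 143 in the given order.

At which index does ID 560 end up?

Insert 125: h=10, slot 10 empty → index 10.
Insert 27: h=1, slot 1 empty → index 1.
Insert 144: h=1, h2=1, slot 1 occupied → index 2.
Insert 53: h=1, h2=6, slot 1 occupied → index 7.
Insert 560: h=1, h2=9, slots 1,10 occupied → index 6.
Insert 143: h=9, slot 9 empty → index 9.
Table: [∅, 27, 144, ∅, ∅, ∅, 560, 53, ∅, 143, 125, ∅, ∅]

6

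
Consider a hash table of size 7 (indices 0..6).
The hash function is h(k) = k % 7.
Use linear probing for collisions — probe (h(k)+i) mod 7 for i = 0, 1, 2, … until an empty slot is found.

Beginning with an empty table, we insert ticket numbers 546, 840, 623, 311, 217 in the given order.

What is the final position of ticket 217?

546 hashes to 0; slot 0 is free -> place at 0.
840 hashes to 0; 0 taken -> place at 1.
623 hashes to 0; 0,1 taken -> place at 2.
311 hashes to 3; slot 3 is free -> place at 3.
217 hashes to 0; 0,1,2,3 taken -> place at 4.
Table: [546, 840, 623, 311, 217, -, -]

4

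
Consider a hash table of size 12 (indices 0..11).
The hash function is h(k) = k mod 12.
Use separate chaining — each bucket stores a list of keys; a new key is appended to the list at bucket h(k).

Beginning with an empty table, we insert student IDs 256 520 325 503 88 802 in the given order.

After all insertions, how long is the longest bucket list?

3

Insert 256: h=4, bucket 4 empty → new chain.
Insert 520: h=4, bucket 4 nonempty → append to chain.
Insert 325: h=1, bucket 1 empty → new chain.
Insert 503: h=11, bucket 11 empty → new chain.
Insert 88: h=4, bucket 4 nonempty → append to chain.
Insert 802: h=10, bucket 10 empty → new chain.
Final buckets:
0: .
1: 325
2: .
3: .
4: 256 -> 520 -> 88
5: .
6: .
7: .
8: .
9: .
10: 802
11: 503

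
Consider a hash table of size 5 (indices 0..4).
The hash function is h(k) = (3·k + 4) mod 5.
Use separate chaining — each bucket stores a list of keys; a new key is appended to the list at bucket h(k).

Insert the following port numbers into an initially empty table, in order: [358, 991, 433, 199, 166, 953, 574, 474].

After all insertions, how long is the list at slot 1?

3

Insert 358: h=3, bucket 3 empty → new chain.
Insert 991: h=2, bucket 2 empty → new chain.
Insert 433: h=3, bucket 3 nonempty → append to chain.
Insert 199: h=1, bucket 1 empty → new chain.
Insert 166: h=2, bucket 2 nonempty → append to chain.
Insert 953: h=3, bucket 3 nonempty → append to chain.
Insert 574: h=1, bucket 1 nonempty → append to chain.
Insert 474: h=1, bucket 1 nonempty → append to chain.
Final buckets:
0: ∅
1: 199 -> 574 -> 474
2: 991 -> 166
3: 358 -> 433 -> 953
4: ∅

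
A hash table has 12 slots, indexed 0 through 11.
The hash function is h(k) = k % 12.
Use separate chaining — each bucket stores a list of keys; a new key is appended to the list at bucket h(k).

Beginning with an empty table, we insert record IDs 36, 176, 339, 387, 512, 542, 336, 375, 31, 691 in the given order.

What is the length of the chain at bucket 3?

Insert 36: h=0, bucket 0 empty → new chain.
Insert 176: h=8, bucket 8 empty → new chain.
Insert 339: h=3, bucket 3 empty → new chain.
Insert 387: h=3, bucket 3 nonempty → append to chain.
Insert 512: h=8, bucket 8 nonempty → append to chain.
Insert 542: h=2, bucket 2 empty → new chain.
Insert 336: h=0, bucket 0 nonempty → append to chain.
Insert 375: h=3, bucket 3 nonempty → append to chain.
Insert 31: h=7, bucket 7 empty → new chain.
Insert 691: h=7, bucket 7 nonempty → append to chain.
Final buckets:
0: 36 -> 336
1: —
2: 542
3: 339 -> 387 -> 375
4: —
5: —
6: —
7: 31 -> 691
8: 176 -> 512
9: —
10: —
11: —

3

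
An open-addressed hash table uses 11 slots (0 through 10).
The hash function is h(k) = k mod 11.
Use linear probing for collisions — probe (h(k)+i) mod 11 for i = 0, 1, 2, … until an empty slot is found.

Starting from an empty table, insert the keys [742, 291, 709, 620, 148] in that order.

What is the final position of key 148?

8

742: h=5 -> slot 5
291: h=5, probe 5,6 -> slot 6
709: h=5, probe 5,6,7 -> slot 7
620: h=4 -> slot 4
148: h=5, probe 5,6,7,8 -> slot 8
Table: [_, _, _, _, 620, 742, 291, 709, 148, _, _]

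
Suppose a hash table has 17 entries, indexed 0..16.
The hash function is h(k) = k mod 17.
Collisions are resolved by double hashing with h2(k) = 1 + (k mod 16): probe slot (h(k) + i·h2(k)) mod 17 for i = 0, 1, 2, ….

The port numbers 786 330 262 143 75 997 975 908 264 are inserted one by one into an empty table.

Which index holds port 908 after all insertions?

3

786: h=4 => slot 4
330: h=7 => slot 7
262: h=7, h2=7, probe 7,14 => slot 14
143: h=7, h2=16, probe 7,6 => slot 6
75: h=7, h2=12, probe 7,2 => slot 2
997: h=11 => slot 11
975: h=6, h2=16, probe 6,5 => slot 5
908: h=7, h2=13, probe 7,3 => slot 3
264: h=9 => slot 9
Table: [∅, ∅, 75, 908, 786, 975, 143, 330, ∅, 264, ∅, 997, ∅, ∅, 262, ∅, ∅]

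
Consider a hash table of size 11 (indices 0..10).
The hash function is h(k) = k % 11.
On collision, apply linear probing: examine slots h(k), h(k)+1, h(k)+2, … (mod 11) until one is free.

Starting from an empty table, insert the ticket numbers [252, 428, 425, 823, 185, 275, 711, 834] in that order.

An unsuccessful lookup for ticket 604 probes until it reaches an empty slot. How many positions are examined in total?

252 hashes to 10; slot 10 is free -> place at 10.
428 hashes to 10; 10 taken -> place at 0.
425 hashes to 7; slot 7 is free -> place at 7.
823 hashes to 9; slot 9 is free -> place at 9.
185 hashes to 9; 9,10,0 taken -> place at 1.
275 hashes to 0; 0,1 taken -> place at 2.
711 hashes to 7; 7 taken -> place at 8.
834 hashes to 9; 9,10,0,1,2 taken -> place at 3.
Table: [428, 185, 275, 834, ., ., ., 425, 711, 823, 252]
Lookup 604: h=10, probe 10,0,1,2,3,4 → slot 4 empty, not found.

6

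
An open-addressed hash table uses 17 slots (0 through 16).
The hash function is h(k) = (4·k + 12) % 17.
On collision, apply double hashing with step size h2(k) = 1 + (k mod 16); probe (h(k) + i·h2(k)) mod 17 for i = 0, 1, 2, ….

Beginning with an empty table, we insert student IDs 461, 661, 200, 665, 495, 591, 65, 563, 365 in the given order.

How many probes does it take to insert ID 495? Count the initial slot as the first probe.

2

Insert 461: h=3, slot 3 empty -> index 3.
Insert 661: h=4, slot 4 empty -> index 4.
Insert 200: h=13, slot 13 empty -> index 13.
Insert 665: h=3, h2=10, slots 3,13 occupied -> index 6.
Insert 495: h=3, h2=16, slot 3 occupied -> index 2.
Insert 591: h=13, h2=16, slot 13 occupied -> index 12.
Insert 65: h=0, slot 0 empty -> index 0.
Insert 563: h=3, h2=4, slot 3 occupied -> index 7.
Insert 365: h=10, slot 10 empty -> index 10.
Table: [65, —, 495, 461, 661, —, 665, 563, —, —, 365, —, 591, 200, —, —, —]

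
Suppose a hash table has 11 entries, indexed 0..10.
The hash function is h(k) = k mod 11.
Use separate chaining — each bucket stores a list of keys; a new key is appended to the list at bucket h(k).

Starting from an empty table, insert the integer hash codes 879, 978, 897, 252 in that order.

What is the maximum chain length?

Insert 879: h=10, bucket 10 empty → new chain.
Insert 978: h=10, bucket 10 nonempty → append to chain.
Insert 897: h=6, bucket 6 empty → new chain.
Insert 252: h=10, bucket 10 nonempty → append to chain.
Final buckets:
0: _
1: _
2: _
3: _
4: _
5: _
6: 897
7: _
8: _
9: _
10: 879 -> 978 -> 252

3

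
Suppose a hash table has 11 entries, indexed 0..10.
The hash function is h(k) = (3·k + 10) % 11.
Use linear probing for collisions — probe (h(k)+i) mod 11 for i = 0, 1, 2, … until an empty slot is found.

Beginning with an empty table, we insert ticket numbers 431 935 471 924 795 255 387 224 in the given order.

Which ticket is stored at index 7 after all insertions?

387

Insert 431: h=5, slot 5 empty → index 5.
Insert 935: h=10, slot 10 empty → index 10.
Insert 471: h=4, slot 4 empty → index 4.
Insert 924: h=10, slot 10 occupied → index 0.
Insert 795: h=8, slot 8 empty → index 8.
Insert 255: h=5, slot 5 occupied → index 6.
Insert 387: h=5, slots 5,6 occupied → index 7.
Insert 224: h=0, slot 0 occupied → index 1.
Table: [924, 224, -, -, 471, 431, 255, 387, 795, -, 935]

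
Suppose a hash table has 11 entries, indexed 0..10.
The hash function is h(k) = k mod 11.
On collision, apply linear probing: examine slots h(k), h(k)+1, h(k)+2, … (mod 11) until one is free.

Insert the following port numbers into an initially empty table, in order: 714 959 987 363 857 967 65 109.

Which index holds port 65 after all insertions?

Insert 714: h=10, slot 10 empty => index 10.
Insert 959: h=2, slot 2 empty => index 2.
Insert 987: h=8, slot 8 empty => index 8.
Insert 363: h=0, slot 0 empty => index 0.
Insert 857: h=10, slots 10,0 occupied => index 1.
Insert 967: h=10, slots 10,0,1,2 occupied => index 3.
Insert 65: h=10, slots 10,0,1,2,3 occupied => index 4.
Insert 109: h=10, slots 10,0,1,2,3,4 occupied => index 5.
Table: [363, 857, 959, 967, 65, 109, ∅, ∅, 987, ∅, 714]

4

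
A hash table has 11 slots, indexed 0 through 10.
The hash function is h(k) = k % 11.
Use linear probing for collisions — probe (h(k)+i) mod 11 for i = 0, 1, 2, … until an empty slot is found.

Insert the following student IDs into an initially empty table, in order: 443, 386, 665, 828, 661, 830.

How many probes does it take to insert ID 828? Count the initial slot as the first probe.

2

Insert 443: h=3, slot 3 empty => index 3.
Insert 386: h=1, slot 1 empty => index 1.
Insert 665: h=5, slot 5 empty => index 5.
Insert 828: h=3, slot 3 occupied => index 4.
Insert 661: h=1, slot 1 occupied => index 2.
Insert 830: h=5, slot 5 occupied => index 6.
Table: [—, 386, 661, 443, 828, 665, 830, —, —, —, —]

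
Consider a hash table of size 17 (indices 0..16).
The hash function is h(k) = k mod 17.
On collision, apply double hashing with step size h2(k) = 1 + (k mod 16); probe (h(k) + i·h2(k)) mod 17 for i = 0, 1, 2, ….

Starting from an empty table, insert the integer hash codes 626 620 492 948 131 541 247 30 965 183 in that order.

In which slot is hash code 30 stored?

Insert 626: h=14, slot 14 empty → index 14.
Insert 620: h=8, slot 8 empty → index 8.
Insert 492: h=16, slot 16 empty → index 16.
Insert 948: h=13, slot 13 empty → index 13.
Insert 131: h=12, slot 12 empty → index 12.
Insert 541: h=14, h2=14, slot 14 occupied → index 11.
Insert 247: h=9, slot 9 empty → index 9.
Insert 30: h=13, h2=15, slots 13,11,9 occupied → index 7.
Insert 965: h=13, h2=6, slot 13 occupied → index 2.
Insert 183: h=13, h2=8, slot 13 occupied → index 4.
Table: [—, —, 965, —, 183, —, —, 30, 620, 247, —, 541, 131, 948, 626, —, 492]

7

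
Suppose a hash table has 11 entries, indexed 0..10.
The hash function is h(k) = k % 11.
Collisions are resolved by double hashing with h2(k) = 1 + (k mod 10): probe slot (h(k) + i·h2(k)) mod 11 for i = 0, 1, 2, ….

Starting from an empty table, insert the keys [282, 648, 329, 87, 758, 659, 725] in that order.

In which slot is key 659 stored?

6

Insert 282: h=7, slot 7 empty → index 7.
Insert 648: h=10, slot 10 empty → index 10.
Insert 329: h=10, h2=10, slot 10 occupied → index 9.
Insert 87: h=10, h2=8, slots 10,7 occupied → index 4.
Insert 758: h=10, h2=9, slot 10 occupied → index 8.
Insert 659: h=10, h2=10, slots 10,9,8,7 occupied → index 6.
Insert 725: h=10, h2=6, slot 10 occupied → index 5.
Table: [., ., ., ., 87, 725, 659, 282, 758, 329, 648]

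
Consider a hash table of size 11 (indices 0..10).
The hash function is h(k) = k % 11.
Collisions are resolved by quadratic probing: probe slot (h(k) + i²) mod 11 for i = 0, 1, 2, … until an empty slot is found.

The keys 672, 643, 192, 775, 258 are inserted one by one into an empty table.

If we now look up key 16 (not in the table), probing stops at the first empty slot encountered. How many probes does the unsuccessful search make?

672: h=1 => slot 1
643: h=5 => slot 5
192: h=5, probe 5,6 => slot 6
775: h=5, probe 5,6,9 => slot 9
258: h=5, probe 5,6,9,3 => slot 3
Table: [—, 672, —, 258, —, 643, 192, —, —, 775, —]
Lookup 16: h=5, probe 5,6,9,3,10 → slot 10 empty, not found.

5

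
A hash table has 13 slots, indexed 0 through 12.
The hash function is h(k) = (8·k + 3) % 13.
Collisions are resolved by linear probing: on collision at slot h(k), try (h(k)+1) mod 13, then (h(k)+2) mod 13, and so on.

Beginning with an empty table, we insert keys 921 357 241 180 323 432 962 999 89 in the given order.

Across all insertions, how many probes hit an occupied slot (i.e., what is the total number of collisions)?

921: h=0 -> slot 0
357: h=12 -> slot 12
241: h=7 -> slot 7
180: h=0, probe 0,1 -> slot 1
323: h=0, probe 0,1,2 -> slot 2
432: h=1, probe 1,2,3 -> slot 3
962: h=3, probe 3,4 -> slot 4
999: h=0, probe 0,1,2,3,4,5 -> slot 5
89: h=0, probe 0,1,2,3,4,5,6 -> slot 6
Table: [921, 180, 323, 432, 962, 999, 89, 241, _, _, _, _, 357]

17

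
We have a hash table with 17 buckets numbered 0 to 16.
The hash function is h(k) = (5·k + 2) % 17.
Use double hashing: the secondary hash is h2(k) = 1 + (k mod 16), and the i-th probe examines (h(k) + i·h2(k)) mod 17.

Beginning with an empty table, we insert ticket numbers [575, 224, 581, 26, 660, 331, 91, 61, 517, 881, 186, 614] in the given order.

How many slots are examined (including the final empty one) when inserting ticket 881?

4

575 hashes to 4; slot 4 is free -> place at 4.
224 hashes to 0; slot 0 is free -> place at 0.
581 hashes to 0, h2=6; 0 taken -> place at 6.
26 hashes to 13; slot 13 is free -> place at 13.
660 hashes to 4, h2=5; 4 taken -> place at 9.
331 hashes to 8; slot 8 is free -> place at 8.
91 hashes to 15; slot 15 is free -> place at 15.
61 hashes to 1; slot 1 is free -> place at 1.
517 hashes to 3; slot 3 is free -> place at 3.
881 hashes to 4, h2=2; 4,6,8 taken -> place at 10.
186 hashes to 14; slot 14 is free -> place at 14.
614 hashes to 12; slot 12 is free -> place at 12.
Table: [224, 61, ∅, 517, 575, ∅, 581, ∅, 331, 660, 881, ∅, 614, 26, 186, 91, ∅]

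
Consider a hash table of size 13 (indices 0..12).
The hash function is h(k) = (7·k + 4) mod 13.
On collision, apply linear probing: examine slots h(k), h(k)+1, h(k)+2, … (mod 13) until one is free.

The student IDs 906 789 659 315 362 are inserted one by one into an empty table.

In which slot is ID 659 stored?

4

Insert 906: h=2, slot 2 empty -> index 2.
Insert 789: h=2, slot 2 occupied -> index 3.
Insert 659: h=2, slots 2,3 occupied -> index 4.
Insert 315: h=12, slot 12 empty -> index 12.
Insert 362: h=3, slots 3,4 occupied -> index 5.
Table: [., ., 906, 789, 659, 362, ., ., ., ., ., ., 315]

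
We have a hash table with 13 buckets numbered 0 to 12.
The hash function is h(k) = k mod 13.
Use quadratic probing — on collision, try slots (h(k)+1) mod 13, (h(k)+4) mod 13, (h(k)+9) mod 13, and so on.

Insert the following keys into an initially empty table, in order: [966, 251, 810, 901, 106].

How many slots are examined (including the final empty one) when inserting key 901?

4

966: h=4 => slot 4
251: h=4, probe 4,5 => slot 5
810: h=4, probe 4,5,8 => slot 8
901: h=4, probe 4,5,8,0 => slot 0
106: h=2 => slot 2
Table: [901, —, 106, —, 966, 251, —, —, 810, —, —, —, —]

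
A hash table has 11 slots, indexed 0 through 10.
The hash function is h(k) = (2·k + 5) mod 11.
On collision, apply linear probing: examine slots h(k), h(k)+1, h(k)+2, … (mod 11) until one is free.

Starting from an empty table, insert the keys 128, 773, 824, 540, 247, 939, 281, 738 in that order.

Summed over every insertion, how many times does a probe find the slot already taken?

2

128 hashes to 8; slot 8 is free => place at 8.
773 hashes to 0; slot 0 is free => place at 0.
824 hashes to 3; slot 3 is free => place at 3.
540 hashes to 7; slot 7 is free => place at 7.
247 hashes to 4; slot 4 is free => place at 4.
939 hashes to 2; slot 2 is free => place at 2.
281 hashes to 6; slot 6 is free => place at 6.
738 hashes to 7; 7,8 taken => place at 9.
Table: [773, ∅, 939, 824, 247, ∅, 281, 540, 128, 738, ∅]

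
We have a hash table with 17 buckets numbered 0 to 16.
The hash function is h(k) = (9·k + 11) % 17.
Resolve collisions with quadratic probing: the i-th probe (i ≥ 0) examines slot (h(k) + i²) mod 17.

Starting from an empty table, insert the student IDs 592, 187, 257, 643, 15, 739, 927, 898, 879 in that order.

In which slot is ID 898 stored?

5

592: h=1 -> slot 1
187: h=11 -> slot 11
257: h=12 -> slot 12
643: h=1, probe 1,2 -> slot 2
15: h=10 -> slot 10
739: h=15 -> slot 15
927: h=7 -> slot 7
898: h=1, probe 1,2,5 -> slot 5
879: h=0 -> slot 0
Table: [879, 592, 643, ∅, ∅, 898, ∅, 927, ∅, ∅, 15, 187, 257, ∅, ∅, 739, ∅]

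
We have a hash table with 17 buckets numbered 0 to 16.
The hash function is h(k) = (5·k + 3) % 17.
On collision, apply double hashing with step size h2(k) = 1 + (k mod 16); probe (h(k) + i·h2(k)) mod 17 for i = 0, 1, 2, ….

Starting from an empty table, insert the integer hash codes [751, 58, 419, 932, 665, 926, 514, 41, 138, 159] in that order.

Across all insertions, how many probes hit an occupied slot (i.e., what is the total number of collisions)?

4

Insert 751: h=1, slot 1 empty -> index 1.
Insert 58: h=4, slot 4 empty -> index 4.
Insert 419: h=7, slot 7 empty -> index 7.
Insert 932: h=5, slot 5 empty -> index 5.
Insert 665: h=13, slot 13 empty -> index 13.
Insert 926: h=9, slot 9 empty -> index 9.
Insert 514: h=6, slot 6 empty -> index 6.
Insert 41: h=4, h2=10, slot 4 occupied -> index 14.
Insert 138: h=13, h2=11, slots 13,7,1 occupied -> index 12.
Insert 159: h=16, slot 16 empty -> index 16.
Table: [∅, 751, ∅, ∅, 58, 932, 514, 419, ∅, 926, ∅, ∅, 138, 665, 41, ∅, 159]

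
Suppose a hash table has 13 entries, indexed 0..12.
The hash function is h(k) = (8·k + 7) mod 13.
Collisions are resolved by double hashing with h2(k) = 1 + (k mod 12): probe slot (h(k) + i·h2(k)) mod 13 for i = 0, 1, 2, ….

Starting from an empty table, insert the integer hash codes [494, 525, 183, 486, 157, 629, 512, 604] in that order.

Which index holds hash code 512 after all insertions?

0

Insert 494: h=7, slot 7 empty => index 7.
Insert 525: h=8, slot 8 empty => index 8.
Insert 183: h=2, slot 2 empty => index 2.
Insert 486: h=8, h2=7, slots 8,2 occupied => index 9.
Insert 157: h=2, h2=2, slot 2 occupied => index 4.
Insert 629: h=8, h2=6, slot 8 occupied => index 1.
Insert 512: h=8, h2=9, slots 8,4 occupied => index 0.
Insert 604: h=3, slot 3 empty => index 3.
Table: [512, 629, 183, 604, 157, _, _, 494, 525, 486, _, _, _]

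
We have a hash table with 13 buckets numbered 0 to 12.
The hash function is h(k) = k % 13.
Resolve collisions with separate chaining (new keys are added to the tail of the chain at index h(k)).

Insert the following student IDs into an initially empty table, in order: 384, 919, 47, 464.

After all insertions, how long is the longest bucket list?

384 -> bucket 7
919 -> bucket 9
47 -> bucket 8
464 -> bucket 9 (collision)
Final buckets:
0: -
1: -
2: -
3: -
4: -
5: -
6: -
7: 384
8: 47
9: 919 -> 464
10: -
11: -
12: -

2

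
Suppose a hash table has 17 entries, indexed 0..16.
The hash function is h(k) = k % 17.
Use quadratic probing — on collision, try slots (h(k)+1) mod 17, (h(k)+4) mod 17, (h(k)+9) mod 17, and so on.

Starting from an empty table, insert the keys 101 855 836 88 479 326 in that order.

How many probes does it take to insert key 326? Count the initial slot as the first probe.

4

Insert 101: h=16, slot 16 empty → index 16.
Insert 855: h=5, slot 5 empty → index 5.
Insert 836: h=3, slot 3 empty → index 3.
Insert 88: h=3, slot 3 occupied → index 4.
Insert 479: h=3, slots 3,4 occupied → index 7.
Insert 326: h=3, slots 3,4,7 occupied → index 12.
Table: [∅, ∅, ∅, 836, 88, 855, ∅, 479, ∅, ∅, ∅, ∅, 326, ∅, ∅, ∅, 101]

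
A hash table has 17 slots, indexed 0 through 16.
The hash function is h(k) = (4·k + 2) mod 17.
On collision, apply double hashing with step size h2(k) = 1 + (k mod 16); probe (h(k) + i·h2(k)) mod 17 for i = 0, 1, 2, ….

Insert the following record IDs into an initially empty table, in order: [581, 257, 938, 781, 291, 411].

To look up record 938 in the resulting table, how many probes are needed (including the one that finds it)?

2

581 hashes to 14; slot 14 is free → place at 14.
257 hashes to 10; slot 10 is free → place at 10.
938 hashes to 14, h2=11; 14 taken → place at 8.
781 hashes to 15; slot 15 is free → place at 15.
291 hashes to 10, h2=4; 10,14 taken → place at 1.
411 hashes to 14, h2=12; 14 taken → place at 9.
Table: [—, 291, —, —, —, —, —, —, 938, 411, 257, —, —, —, 581, 781, —]
Lookup 938: h=14, h2=11, probe 14,8 → found at 8.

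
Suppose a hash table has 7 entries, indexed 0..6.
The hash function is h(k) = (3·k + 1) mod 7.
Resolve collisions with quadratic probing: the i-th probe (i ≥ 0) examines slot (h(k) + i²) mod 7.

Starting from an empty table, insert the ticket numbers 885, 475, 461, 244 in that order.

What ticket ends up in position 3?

885 hashes to 3; slot 3 is free => place at 3.
475 hashes to 5; slot 5 is free => place at 5.
461 hashes to 5; 5 taken => place at 6.
244 hashes to 5; 5,6 taken => place at 2.
Table: [∅, ∅, 244, 885, ∅, 475, 461]

885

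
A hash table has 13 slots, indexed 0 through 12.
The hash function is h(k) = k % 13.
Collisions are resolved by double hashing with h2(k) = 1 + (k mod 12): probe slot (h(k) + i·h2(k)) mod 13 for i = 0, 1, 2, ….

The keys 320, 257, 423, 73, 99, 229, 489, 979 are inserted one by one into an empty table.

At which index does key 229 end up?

1

320 hashes to 8; slot 8 is free -> place at 8.
257 hashes to 10; slot 10 is free -> place at 10.
423 hashes to 7; slot 7 is free -> place at 7.
73 hashes to 8, h2=2; 8,10 taken -> place at 12.
99 hashes to 8, h2=4; 8,12 taken -> place at 3.
229 hashes to 8, h2=2; 8,10,12 taken -> place at 1.
489 hashes to 8, h2=10; 8 taken -> place at 5.
979 hashes to 4; slot 4 is free -> place at 4.
Table: [_, 229, _, 99, 979, 489, _, 423, 320, _, 257, _, 73]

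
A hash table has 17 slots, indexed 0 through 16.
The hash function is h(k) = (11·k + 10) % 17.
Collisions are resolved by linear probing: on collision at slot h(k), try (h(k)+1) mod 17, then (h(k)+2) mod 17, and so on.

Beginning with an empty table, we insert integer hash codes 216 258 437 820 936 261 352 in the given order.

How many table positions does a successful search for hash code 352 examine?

Insert 216: h=6, slot 6 empty -> index 6.
Insert 258: h=9, slot 9 empty -> index 9.
Insert 437: h=6, slot 6 occupied -> index 7.
Insert 820: h=3, slot 3 empty -> index 3.
Insert 936: h=4, slot 4 empty -> index 4.
Insert 261: h=8, slot 8 empty -> index 8.
Insert 352: h=6, slots 6,7,8,9 occupied -> index 10.
Table: [∅, ∅, ∅, 820, 936, ∅, 216, 437, 261, 258, 352, ∅, ∅, ∅, ∅, ∅, ∅]
Lookup 352: h=6, probe 6,7,8,9,10 → found at 10.

5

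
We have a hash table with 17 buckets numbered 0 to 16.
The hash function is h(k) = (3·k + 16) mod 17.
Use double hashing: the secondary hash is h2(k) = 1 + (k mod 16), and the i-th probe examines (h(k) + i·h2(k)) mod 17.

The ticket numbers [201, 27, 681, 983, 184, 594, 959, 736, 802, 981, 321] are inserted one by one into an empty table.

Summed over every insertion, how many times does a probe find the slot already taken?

2

201: h=7 → slot 7
27: h=12 → slot 12
681: h=2 → slot 2
983: h=7, h2=8, probe 7,15 → slot 15
184: h=7, h2=9, probe 7,16 → slot 16
594: h=13 → slot 13
959: h=3 → slot 3
736: h=14 → slot 14
802: h=8 → slot 8
981: h=1 → slot 1
321: h=10 → slot 10
Table: [∅, 981, 681, 959, ∅, ∅, ∅, 201, 802, ∅, 321, ∅, 27, 594, 736, 983, 184]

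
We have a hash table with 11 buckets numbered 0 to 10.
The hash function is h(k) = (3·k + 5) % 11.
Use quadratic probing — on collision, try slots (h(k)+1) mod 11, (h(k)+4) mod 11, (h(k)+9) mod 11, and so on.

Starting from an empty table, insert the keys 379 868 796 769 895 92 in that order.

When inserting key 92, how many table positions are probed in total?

Insert 379: h=9, slot 9 empty → index 9.
Insert 868: h=2, slot 2 empty → index 2.
Insert 796: h=6, slot 6 empty → index 6.
Insert 769: h=2, slot 2 occupied → index 3.
Insert 895: h=6, slot 6 occupied → index 7.
Insert 92: h=6, slots 6,7 occupied → index 10.
Table: [∅, ∅, 868, 769, ∅, ∅, 796, 895, ∅, 379, 92]

3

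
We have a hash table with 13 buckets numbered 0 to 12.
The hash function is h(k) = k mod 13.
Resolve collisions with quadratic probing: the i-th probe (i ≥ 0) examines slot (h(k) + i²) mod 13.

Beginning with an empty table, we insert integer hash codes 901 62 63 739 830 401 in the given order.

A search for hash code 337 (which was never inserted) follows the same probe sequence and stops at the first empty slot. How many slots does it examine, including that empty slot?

2

901: h=4 → slot 4
62: h=10 → slot 10
63: h=11 → slot 11
739: h=11, probe 11,12 → slot 12
830: h=11, probe 11,12,2 → slot 2
401: h=11, probe 11,12,2,7 → slot 7
Table: [-, -, 830, -, 901, -, -, 401, -, -, 62, 63, 739]
Lookup 337: h=12, probe 12,0 → slot 0 empty, not found.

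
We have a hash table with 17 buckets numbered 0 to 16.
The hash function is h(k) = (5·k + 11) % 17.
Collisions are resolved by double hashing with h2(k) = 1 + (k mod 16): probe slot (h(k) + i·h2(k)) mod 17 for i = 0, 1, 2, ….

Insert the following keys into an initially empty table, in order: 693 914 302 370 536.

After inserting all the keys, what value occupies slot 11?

693 hashes to 8; slot 8 is free -> place at 8.
914 hashes to 8, h2=3; 8 taken -> place at 11.
302 hashes to 8, h2=15; 8 taken -> place at 6.
370 hashes to 8, h2=3; 8,11 taken -> place at 14.
536 hashes to 5; slot 5 is free -> place at 5.
Table: [_, _, _, _, _, 536, 302, _, 693, _, _, 914, _, _, 370, _, _]

914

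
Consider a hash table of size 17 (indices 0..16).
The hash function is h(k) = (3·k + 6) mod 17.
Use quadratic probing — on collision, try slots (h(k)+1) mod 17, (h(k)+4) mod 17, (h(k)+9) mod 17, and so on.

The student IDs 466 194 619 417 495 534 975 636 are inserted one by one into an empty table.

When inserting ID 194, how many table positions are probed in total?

Insert 466: h=10, slot 10 empty -> index 10.
Insert 194: h=10, slot 10 occupied -> index 11.
Insert 619: h=10, slots 10,11 occupied -> index 14.
Insert 417: h=16, slot 16 empty -> index 16.
Insert 495: h=12, slot 12 empty -> index 12.
Insert 534: h=10, slots 10,11,14 occupied -> index 2.
Insert 975: h=7, slot 7 empty -> index 7.
Insert 636: h=10, slots 10,11,14,2 occupied -> index 9.
Table: [—, —, 534, —, —, —, —, 975, —, 636, 466, 194, 495, —, 619, —, 417]

2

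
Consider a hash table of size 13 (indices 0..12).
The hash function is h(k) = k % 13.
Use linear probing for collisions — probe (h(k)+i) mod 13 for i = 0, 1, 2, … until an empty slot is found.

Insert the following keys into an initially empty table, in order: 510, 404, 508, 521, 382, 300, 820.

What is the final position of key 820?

Insert 510: h=3, slot 3 empty => index 3.
Insert 404: h=1, slot 1 empty => index 1.
Insert 508: h=1, slot 1 occupied => index 2.
Insert 521: h=1, slots 1,2,3 occupied => index 4.
Insert 382: h=5, slot 5 empty => index 5.
Insert 300: h=1, slots 1,2,3,4,5 occupied => index 6.
Insert 820: h=1, slots 1,2,3,4,5,6 occupied => index 7.
Table: [-, 404, 508, 510, 521, 382, 300, 820, -, -, -, -, -]

7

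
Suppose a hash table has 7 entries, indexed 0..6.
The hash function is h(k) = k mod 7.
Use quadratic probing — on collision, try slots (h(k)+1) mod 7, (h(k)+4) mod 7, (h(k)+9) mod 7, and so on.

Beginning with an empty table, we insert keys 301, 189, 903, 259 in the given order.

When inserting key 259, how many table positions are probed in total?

Insert 301: h=0, slot 0 empty → index 0.
Insert 189: h=0, slot 0 occupied → index 1.
Insert 903: h=0, slots 0,1 occupied → index 4.
Insert 259: h=0, slots 0,1,4 occupied → index 2.
Table: [301, 189, 259, ∅, 903, ∅, ∅]

4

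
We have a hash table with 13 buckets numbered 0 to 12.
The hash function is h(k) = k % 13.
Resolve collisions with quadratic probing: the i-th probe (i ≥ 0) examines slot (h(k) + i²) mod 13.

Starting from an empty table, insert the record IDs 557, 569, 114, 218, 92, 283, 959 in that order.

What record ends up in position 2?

557: h=11 → slot 11
569: h=10 → slot 10
114: h=10, probe 10,11,1 → slot 1
218: h=10, probe 10,11,1,6 → slot 6
92: h=1, probe 1,2 → slot 2
283: h=10, probe 10,11,1,6,0 → slot 0
959: h=10, probe 10,11,1,6,0,9 → slot 9
Table: [283, 114, 92, -, -, -, 218, -, -, 959, 569, 557, -]

92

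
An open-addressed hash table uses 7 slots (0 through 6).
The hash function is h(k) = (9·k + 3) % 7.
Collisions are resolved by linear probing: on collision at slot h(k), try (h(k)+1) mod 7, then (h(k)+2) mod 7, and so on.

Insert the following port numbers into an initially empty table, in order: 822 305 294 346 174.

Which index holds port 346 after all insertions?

5

Insert 822: h=2, slot 2 empty => index 2.
Insert 305: h=4, slot 4 empty => index 4.
Insert 294: h=3, slot 3 empty => index 3.
Insert 346: h=2, slots 2,3,4 occupied => index 5.
Insert 174: h=1, slot 1 empty => index 1.
Table: [∅, 174, 822, 294, 305, 346, ∅]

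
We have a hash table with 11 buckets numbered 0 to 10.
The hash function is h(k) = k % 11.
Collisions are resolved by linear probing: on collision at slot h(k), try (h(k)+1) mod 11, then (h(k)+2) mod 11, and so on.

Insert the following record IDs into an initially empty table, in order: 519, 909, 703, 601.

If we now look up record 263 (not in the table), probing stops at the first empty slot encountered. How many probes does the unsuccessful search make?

2

519 hashes to 2; slot 2 is free → place at 2.
909 hashes to 7; slot 7 is free → place at 7.
703 hashes to 10; slot 10 is free → place at 10.
601 hashes to 7; 7 taken → place at 8.
Table: [∅, ∅, 519, ∅, ∅, ∅, ∅, 909, 601, ∅, 703]
Lookup 263: h=10, probe 10,0 → slot 0 empty, not found.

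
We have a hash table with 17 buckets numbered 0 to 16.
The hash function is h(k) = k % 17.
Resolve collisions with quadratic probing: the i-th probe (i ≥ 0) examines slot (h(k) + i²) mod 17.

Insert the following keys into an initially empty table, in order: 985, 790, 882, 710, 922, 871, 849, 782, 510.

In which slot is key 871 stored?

985: h=16 => slot 16
790: h=8 => slot 8
882: h=15 => slot 15
710: h=13 => slot 13
922: h=4 => slot 4
871: h=4, probe 4,5 => slot 5
849: h=16, probe 16,0 => slot 0
782: h=0, probe 0,1 => slot 1
510: h=0, probe 0,1,4,9 => slot 9
Table: [849, 782, _, _, 922, 871, _, _, 790, 510, _, _, _, 710, _, 882, 985]

5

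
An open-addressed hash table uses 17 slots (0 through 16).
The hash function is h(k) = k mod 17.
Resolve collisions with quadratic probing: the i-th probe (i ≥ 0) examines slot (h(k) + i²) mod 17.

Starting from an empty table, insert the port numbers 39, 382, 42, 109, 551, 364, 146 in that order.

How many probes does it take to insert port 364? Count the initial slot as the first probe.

39 hashes to 5; slot 5 is free => place at 5.
382 hashes to 8; slot 8 is free => place at 8.
42 hashes to 8; 8 taken => place at 9.
109 hashes to 7; slot 7 is free => place at 7.
551 hashes to 7; 7,8 taken => place at 11.
364 hashes to 7; 7,8,11 taken => place at 16.
146 hashes to 10; slot 10 is free => place at 10.
Table: [∅, ∅, ∅, ∅, ∅, 39, ∅, 109, 382, 42, 146, 551, ∅, ∅, ∅, ∅, 364]

4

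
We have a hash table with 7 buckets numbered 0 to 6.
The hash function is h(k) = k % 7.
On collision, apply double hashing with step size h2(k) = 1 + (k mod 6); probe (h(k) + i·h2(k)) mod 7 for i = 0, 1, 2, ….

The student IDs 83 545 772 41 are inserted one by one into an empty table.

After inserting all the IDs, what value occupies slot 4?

83 hashes to 6; slot 6 is free -> place at 6.
545 hashes to 6, h2=6; 6 taken -> place at 5.
772 hashes to 2; slot 2 is free -> place at 2.
41 hashes to 6, h2=6; 6,5 taken -> place at 4.
Table: [—, —, 772, —, 41, 545, 83]

41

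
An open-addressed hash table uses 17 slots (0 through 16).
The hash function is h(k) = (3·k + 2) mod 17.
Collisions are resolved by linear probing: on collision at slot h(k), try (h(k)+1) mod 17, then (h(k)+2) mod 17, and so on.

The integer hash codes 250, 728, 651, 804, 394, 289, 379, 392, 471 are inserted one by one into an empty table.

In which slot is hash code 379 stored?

250: h=4 → slot 4
728: h=10 → slot 10
651: h=0 → slot 0
804: h=0, probe 0,1 → slot 1
394: h=11 → slot 11
289: h=2 → slot 2
379: h=0, probe 0,1,2,3 → slot 3
392: h=5 → slot 5
471: h=4, probe 4,5,6 → slot 6
Table: [651, 804, 289, 379, 250, 392, 471, ., ., ., 728, 394, ., ., ., ., .]

3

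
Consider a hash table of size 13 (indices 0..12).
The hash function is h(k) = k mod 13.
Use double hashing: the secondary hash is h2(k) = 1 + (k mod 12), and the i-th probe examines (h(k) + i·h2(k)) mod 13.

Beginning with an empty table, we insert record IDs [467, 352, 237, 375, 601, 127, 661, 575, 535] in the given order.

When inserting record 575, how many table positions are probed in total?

467: h=12 -> slot 12
352: h=1 -> slot 1
237: h=3 -> slot 3
375: h=11 -> slot 11
601: h=3, h2=2, probe 3,5 -> slot 5
127: h=10 -> slot 10
661: h=11, h2=2, probe 11,0 -> slot 0
575: h=3, h2=12, probe 3,2 -> slot 2
535: h=2, h2=8, probe 2,10,5,0,8 -> slot 8
Table: [661, 352, 575, 237, _, 601, _, _, 535, _, 127, 375, 467]

2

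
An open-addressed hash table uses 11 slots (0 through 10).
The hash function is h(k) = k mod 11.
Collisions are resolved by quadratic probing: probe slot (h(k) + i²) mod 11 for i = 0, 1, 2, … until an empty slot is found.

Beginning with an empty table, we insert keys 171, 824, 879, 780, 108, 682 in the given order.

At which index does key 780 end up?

3

Insert 171: h=6, slot 6 empty → index 6.
Insert 824: h=10, slot 10 empty → index 10.
Insert 879: h=10, slot 10 occupied → index 0.
Insert 780: h=10, slots 10,0 occupied → index 3.
Insert 108: h=9, slot 9 empty → index 9.
Insert 682: h=0, slot 0 occupied → index 1.
Table: [879, 682, _, 780, _, _, 171, _, _, 108, 824]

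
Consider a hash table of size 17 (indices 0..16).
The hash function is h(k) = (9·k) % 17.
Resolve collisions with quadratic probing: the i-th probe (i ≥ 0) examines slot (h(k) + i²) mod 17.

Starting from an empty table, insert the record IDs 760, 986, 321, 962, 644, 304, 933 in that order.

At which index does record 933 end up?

760 hashes to 6; slot 6 is free → place at 6.
986 hashes to 0; slot 0 is free → place at 0.
321 hashes to 16; slot 16 is free → place at 16.
962 hashes to 5; slot 5 is free → place at 5.
644 hashes to 16; 16,0 taken → place at 3.
304 hashes to 16; 16,0,3 taken → place at 8.
933 hashes to 16; 16,0,3,8 taken → place at 15.
Table: [986, -, -, 644, -, 962, 760, -, 304, -, -, -, -, -, -, 933, 321]

15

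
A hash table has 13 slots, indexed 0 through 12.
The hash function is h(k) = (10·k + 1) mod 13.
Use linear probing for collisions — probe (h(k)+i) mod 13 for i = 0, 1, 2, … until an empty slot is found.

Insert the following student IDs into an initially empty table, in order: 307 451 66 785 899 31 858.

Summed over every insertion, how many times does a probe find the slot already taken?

3

307 hashes to 3; slot 3 is free → place at 3.
451 hashes to 0; slot 0 is free → place at 0.
66 hashes to 11; slot 11 is free → place at 11.
785 hashes to 12; slot 12 is free → place at 12.
899 hashes to 8; slot 8 is free → place at 8.
31 hashes to 12; 12,0 taken → place at 1.
858 hashes to 1; 1 taken → place at 2.
Table: [451, 31, 858, 307, ., ., ., ., 899, ., ., 66, 785]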